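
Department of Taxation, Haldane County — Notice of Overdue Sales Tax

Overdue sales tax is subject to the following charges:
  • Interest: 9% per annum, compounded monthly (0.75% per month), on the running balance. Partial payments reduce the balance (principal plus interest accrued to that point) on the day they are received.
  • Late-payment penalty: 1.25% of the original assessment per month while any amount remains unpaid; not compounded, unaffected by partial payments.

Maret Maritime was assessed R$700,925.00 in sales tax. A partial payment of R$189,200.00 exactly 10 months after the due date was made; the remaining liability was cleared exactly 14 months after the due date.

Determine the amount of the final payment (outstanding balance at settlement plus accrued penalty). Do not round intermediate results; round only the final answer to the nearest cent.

Balance at month 10: R$700,925.0000 × (1 + 0.0075)^10 = R$755,304.5457…
After R$189,200.00 payment: R$755,304.5457… − R$189,200.00 = R$566,104.5457…
Balance at month 14: R$566,104.5457… × (1 + 0.0075)^4 = R$583,279.6994…
Penalty: 14 × 1.25% × R$700,925.00 = R$122,661.88…
Final settlement = outstanding balance + penalty = R$583,279.6994… + R$122,661.88… = R$705,941.57

R$705,941.57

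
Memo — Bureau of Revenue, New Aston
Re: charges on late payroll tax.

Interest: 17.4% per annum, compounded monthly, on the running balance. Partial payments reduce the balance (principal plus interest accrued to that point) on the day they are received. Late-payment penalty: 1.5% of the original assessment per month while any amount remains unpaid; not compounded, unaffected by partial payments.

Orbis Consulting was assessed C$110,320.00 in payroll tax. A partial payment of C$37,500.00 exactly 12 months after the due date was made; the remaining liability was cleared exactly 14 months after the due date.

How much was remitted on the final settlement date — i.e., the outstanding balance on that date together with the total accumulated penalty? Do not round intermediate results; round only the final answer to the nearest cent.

C$119,524.95

Monthly rate = 17.4% ÷ 12 = 1.45%
Balance at month 12: C$110,320.0000 × (1 + 0.0145)^12 = C$131,122.9978…
After C$37,500.00 payment: C$131,122.9978… − C$37,500.00 = C$93,622.9978…
Balance at month 14: C$93,622.9978… × (1 + 0.0145)^2 = C$96,357.7489…
Penalty: 14 × 1.5% × C$110,320.00 = C$23,167.20
Final settlement = outstanding balance + penalty = C$96,357.7489… + C$23,167.20 = C$119,524.95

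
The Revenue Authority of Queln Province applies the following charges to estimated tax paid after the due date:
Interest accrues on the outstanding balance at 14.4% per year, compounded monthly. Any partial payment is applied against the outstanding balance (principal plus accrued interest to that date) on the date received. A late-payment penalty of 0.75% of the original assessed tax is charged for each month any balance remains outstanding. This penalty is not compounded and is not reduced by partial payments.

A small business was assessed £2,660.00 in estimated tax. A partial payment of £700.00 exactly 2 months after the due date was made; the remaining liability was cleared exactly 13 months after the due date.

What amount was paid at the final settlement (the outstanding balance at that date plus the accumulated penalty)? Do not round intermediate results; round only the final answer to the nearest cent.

£2,567.39

Monthly rate = 14.4% ÷ 12 = 1.2%
Balance at month 2: £2,660.0000 × (1 + 0.012)^2 = £2,724.2230…
After £700.00 payment: £2,724.2230… − £700.00 = £2,024.2230…
Balance at month 13: £2,024.2230… × (1 + 0.012)^11 = £2,308.0436…
Penalty: 13 × 0.75% × £2,660.00 = £259.35
Final settlement = outstanding balance + penalty = £2,308.0436… + £259.35 = £2,567.39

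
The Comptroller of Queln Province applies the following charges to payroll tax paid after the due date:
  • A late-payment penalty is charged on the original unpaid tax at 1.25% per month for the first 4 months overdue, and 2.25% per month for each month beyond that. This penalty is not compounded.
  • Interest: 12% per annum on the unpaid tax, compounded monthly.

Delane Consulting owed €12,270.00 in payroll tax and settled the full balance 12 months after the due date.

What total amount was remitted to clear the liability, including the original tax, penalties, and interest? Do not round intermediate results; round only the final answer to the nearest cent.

Penalty, months 1–4: 4 × 1.25% × €12,270.00 = €613.50
Penalty, months 5–12: 8 × 2.25% × €12,270.00 = €2,208.60
Interest (12%/yr ÷ 12 = 1%/month): €12,270.00 × ((1 + 0.01)^12 − 1) = €1,556.1431…
Total = €12,270.00 + €2,822.1000 + €1,556.1431… = €16,648.24

€16,648.24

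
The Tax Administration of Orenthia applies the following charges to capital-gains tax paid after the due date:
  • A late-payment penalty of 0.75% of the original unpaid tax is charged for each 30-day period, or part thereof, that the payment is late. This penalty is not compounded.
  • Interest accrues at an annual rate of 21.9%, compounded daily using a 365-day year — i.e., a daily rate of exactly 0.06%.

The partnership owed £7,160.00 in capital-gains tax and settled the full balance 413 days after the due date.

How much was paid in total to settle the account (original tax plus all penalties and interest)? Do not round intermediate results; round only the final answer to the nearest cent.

£9,924.54

Penalty periods: ⌈413/30⌉ = 14; penalty = 14 × 0.75% × £7,160.00 = £751.80
Interest: £7,160.00 × ((1 + 0.0006)^413 − 1) = £7,160.00 × 0.28110846… = £2,012.7366…
Total = £7,160.00 + £751.8000 + £2,012.7366… = £9,924.54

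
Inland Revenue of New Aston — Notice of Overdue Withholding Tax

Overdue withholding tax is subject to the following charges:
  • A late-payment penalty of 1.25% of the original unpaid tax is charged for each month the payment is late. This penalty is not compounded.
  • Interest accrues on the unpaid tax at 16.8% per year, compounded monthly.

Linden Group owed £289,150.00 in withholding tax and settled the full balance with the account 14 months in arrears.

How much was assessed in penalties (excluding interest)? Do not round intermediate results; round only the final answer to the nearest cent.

Late-payment penalty: 14 × 1.25% × £289,150.00 = £50,601.25

£50,601.25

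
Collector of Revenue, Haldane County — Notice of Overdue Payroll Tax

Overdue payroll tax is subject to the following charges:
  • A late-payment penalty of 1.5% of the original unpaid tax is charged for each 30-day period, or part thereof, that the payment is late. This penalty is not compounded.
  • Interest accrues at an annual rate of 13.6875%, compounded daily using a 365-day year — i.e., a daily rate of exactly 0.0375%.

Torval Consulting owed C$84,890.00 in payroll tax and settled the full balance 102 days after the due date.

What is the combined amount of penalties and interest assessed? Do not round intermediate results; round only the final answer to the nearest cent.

Penalty periods: ⌈102/30⌉ = 4; penalty = 4 × 1.5% × C$84,890.00 = C$5,093.40
Interest: C$84,890.00 × ((1 + 0.000375)^102 − 1) = C$84,890.00 × 0.03898350… = C$3,309.3092…
Penalties + interest = C$5,093.4000 + C$3,309.3092… = C$8,402.71

C$8,402.71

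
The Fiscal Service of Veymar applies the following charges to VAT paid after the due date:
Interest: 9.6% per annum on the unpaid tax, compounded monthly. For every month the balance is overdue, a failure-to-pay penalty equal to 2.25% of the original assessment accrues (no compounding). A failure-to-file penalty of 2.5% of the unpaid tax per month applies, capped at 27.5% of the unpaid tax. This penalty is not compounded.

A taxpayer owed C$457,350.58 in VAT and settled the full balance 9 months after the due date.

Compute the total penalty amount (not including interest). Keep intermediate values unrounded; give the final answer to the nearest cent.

C$195,517.37

Failure-to-file: 9 × 2.5% × C$457,350.58 = C$102,903.88… (under the 27.5% cap)
Failure-to-pay penalty = 2.25% × C$457,350.58 × 9 mo = C$92,613.49…
Total penalty = C$102,903.88… + C$92,613.49… = C$195,517.37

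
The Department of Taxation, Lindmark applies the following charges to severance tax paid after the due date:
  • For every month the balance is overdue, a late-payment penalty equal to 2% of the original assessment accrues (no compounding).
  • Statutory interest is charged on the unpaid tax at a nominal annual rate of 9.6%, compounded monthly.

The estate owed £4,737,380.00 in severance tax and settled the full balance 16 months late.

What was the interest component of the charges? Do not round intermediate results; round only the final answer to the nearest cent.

£644,162.02

Interest (9.6%/yr ÷ 12 = 0.8%/month): £4,737,380.00 × ((1 + 0.008)^16 − 1) = £644,162.0240…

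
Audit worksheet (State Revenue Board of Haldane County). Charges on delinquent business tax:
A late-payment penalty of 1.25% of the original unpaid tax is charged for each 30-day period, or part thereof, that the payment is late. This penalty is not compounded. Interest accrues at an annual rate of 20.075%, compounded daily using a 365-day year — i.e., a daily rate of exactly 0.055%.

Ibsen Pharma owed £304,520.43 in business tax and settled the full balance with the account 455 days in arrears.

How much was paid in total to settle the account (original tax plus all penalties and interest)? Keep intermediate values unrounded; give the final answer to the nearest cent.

Penalty periods: ⌈455/30⌉ = 16; penalty = 16 × 1.25% × £304,520.43 = £60,904.09…
Interest: £304,520.43 × ((1 + 0.00055)^455 − 1) = £304,520.43 × 0.28425811… = £86,562.4023…
Total = £304,520.43 + £60,904.0860 + £86,562.4023… = £451,986.92

£451,986.92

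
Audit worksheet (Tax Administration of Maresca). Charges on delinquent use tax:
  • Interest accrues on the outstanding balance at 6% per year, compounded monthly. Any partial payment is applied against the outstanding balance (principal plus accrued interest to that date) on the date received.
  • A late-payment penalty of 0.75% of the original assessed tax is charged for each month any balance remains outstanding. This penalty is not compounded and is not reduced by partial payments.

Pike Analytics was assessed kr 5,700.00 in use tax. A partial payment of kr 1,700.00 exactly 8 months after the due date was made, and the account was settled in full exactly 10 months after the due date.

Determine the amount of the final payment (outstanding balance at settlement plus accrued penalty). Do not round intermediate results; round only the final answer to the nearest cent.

Monthly rate = 6% ÷ 12 = 0.5%
Balance at month 8: kr 5,700.0000 × (1 + 0.005)^8 = kr 5,932.0302…
After kr 1,700.00 payment: kr 5,932.0302… − kr 1,700.00 = kr 4,232.0302…
Balance at month 10: kr 4,232.0302… × (1 + 0.005)^2 = kr 4,274.4563…
Penalty: 10 × 0.75% × kr 5,700.00 = kr 427.50
Final settlement = outstanding balance + penalty = kr 4,274.4563… + kr 427.50 = kr 4,701.96

kr 4,701.96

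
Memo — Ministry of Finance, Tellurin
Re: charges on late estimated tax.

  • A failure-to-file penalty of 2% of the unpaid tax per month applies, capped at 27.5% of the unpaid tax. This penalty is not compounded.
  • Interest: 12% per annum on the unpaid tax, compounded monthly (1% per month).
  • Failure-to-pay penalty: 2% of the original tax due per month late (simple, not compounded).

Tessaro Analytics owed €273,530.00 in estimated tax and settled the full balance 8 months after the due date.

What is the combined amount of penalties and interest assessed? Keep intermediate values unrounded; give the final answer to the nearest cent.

Failure-to-file: 8 × 2% × €273,530.00 = €43,764.80 (under the 27.5% cap)
Failure-to-pay penalty = 2% × €273,530.00 × 8 mo = €43,764.80
Interest: €273,530.00 × ((1 + 0.01)^8 − 1) = €273,530.00 × 0.0828567… = €22,663.7947…
Penalties + interest = €87,529.6000 + €22,663.7947… = €110,193.39

€110,193.39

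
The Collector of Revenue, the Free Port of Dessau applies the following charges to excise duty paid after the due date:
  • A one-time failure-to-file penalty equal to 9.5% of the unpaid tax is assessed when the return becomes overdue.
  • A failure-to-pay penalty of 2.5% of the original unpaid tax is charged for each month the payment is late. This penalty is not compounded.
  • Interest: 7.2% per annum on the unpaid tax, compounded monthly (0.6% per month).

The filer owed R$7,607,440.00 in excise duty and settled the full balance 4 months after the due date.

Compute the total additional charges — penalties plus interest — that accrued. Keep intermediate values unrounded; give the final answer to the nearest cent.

R$1,667,679.15

Failure-to-file penalty: 9.5% × R$7,607,440.00 = R$722,706.80
Failure-to-pay penalty = 2.5% × R$7,607,440.00 × 4 mo = R$760,744.00
Interest: R$7,607,440.00 × ((1 + 0.006)^4 − 1) = R$7,607,440.00 × 0.0242169… = R$184,228.3497…
Penalties + interest = R$1,483,450.8000 + R$184,228.3497… = R$1,667,679.15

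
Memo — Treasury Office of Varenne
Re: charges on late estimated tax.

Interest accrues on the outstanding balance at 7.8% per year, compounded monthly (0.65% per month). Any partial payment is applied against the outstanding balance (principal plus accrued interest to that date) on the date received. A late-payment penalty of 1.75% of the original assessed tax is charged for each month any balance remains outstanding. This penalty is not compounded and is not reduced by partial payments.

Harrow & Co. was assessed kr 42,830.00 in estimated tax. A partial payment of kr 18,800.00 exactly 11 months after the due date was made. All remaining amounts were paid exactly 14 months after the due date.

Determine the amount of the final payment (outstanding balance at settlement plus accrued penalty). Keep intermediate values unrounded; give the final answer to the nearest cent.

kr 38,220.92

Balance at month 11: kr 42,830.0000 × (1 + 0.0065)^11 = kr 45,993.8374…
After kr 18,800.00 payment: kr 45,993.8374… − kr 18,800.00 = kr 27,193.8374…
Balance at month 14: kr 27,193.8374… × (1 + 0.0065)^3 = kr 27,727.5716…
Penalty: 14 × 1.75% × kr 42,830.00 = kr 10,493.35
Final settlement = outstanding balance + penalty = kr 27,727.5716… + kr 10,493.35 = kr 38,220.92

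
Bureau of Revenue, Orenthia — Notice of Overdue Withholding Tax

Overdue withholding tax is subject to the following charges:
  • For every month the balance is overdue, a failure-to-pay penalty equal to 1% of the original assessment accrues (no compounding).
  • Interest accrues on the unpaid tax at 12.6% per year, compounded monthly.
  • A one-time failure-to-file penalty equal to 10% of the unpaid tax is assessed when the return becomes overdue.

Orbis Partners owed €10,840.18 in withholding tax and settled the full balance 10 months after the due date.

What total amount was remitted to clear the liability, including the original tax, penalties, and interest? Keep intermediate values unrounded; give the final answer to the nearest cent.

Failure-to-file penalty: 10% × €10,840.18 = €1,084.02…
Failure-to-pay penalty = 1% × €10,840.18 × 10 mo = €1,084.02…
Interest (12.6%/yr ÷ 12 = 1.05%/month): €10,840.18 × ((1 + 0.0105)^10 − 1) = €1,193.5336…
Total = €10,840.18 + €2,168.0360 + €1,193.5336… = €14,201.75

€14,201.75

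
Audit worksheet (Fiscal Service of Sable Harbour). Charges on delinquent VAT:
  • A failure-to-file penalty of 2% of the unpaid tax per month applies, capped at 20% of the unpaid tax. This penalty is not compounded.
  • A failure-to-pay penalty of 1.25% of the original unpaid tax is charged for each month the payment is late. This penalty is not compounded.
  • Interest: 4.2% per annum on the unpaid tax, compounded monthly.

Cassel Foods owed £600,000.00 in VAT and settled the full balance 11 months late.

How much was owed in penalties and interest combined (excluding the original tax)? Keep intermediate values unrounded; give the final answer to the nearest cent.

Failure-to-file: 11 × 2% × £600,000.00 = £132,000.00, capped at 20% × £600,000.00 = £120,000.00
Failure-to-pay penalty: 11 × 1.25% × £600,000.00 = £82,500.00
Interest (4.2%/yr ÷ 12 = 0.35%/month): £600,000.00 × ((1 + 0.0035)^11 − 1) = £23,508.5245…
Penalties + interest = £202,500.0000 + £23,508.5245… = £226,008.52

£226,008.52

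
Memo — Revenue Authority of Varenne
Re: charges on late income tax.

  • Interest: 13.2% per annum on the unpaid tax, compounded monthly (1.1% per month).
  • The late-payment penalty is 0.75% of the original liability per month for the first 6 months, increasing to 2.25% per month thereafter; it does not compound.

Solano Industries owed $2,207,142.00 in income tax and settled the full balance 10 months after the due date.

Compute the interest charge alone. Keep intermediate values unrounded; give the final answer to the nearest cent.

Interest: $2,207,142.00 × ((1 + 0.011)^10 − 1) = $2,207,142.00 × 0.1156078… = $255,162.9094…

$255,162.91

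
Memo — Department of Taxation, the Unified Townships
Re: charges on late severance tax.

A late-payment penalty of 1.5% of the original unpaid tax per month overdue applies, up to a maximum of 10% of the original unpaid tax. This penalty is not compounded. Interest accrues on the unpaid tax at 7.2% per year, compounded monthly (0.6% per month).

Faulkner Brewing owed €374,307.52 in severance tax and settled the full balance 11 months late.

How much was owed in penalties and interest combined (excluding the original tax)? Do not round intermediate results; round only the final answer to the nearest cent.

Penalty (uncapped): 11 × 1.5% × €374,307.52 = €61,760.74…; cap = 10% × €374,307.52 = €37,430.75… → penalty = €37,430.75…
Interest: €374,307.52 × ((1 + 0.006)^11 − 1) = €374,307.52 × 0.0680161… = €25,458.9270…
Penalties + interest = €37,430.7520 + €25,458.9270… = €62,889.68

€62,889.68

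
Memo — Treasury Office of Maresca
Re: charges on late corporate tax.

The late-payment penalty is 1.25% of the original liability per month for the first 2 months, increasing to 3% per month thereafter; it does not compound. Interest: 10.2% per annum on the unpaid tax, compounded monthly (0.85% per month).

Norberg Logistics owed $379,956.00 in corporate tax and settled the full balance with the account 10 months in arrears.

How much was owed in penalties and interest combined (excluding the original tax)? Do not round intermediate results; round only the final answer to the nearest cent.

Penalty, months 1–2: 2 × 1.25% × $379,956.00 = $9,498.90
Penalty, months 3–10: 8 × 3% × $379,956.00 = $91,189.44
Interest: $379,956.00 × ((1 + 0.0085)^10 − 1) = $379,956.00 × 0.0883261… = $33,560.0136…
Penalties + interest = $100,688.3400 + $33,560.0136… = $134,248.35

$134,248.35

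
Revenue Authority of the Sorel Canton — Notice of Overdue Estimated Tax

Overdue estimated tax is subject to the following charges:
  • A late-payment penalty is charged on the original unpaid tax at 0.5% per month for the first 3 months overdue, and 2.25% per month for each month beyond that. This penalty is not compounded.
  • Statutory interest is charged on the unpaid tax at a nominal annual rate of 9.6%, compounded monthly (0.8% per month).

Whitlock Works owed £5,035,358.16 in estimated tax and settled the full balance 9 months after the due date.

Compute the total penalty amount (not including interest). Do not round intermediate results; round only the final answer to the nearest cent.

Penalty, months 1–3: 3 × 0.5% × £5,035,358.16 = £75,530.37…
Penalty, months 4–9: 6 × 2.25% × £5,035,358.16 = £679,773.35…
Total penalty = £75,530.37… + £679,773.35… = £755,303.72

£755,303.72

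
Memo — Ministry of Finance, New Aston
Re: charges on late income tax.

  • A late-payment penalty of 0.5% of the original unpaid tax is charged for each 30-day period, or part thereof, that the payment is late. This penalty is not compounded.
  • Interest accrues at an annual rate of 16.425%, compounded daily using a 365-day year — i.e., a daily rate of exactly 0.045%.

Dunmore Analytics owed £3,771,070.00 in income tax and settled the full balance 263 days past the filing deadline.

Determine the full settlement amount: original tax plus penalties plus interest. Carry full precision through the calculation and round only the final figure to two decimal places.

£4,414,444.90

Penalty periods: ⌈263/30⌉ = 9; penalty = 9 × 0.5% × £3,771,070.00 = £169,698.15
Interest: £3,771,070.00 × ((1 + 0.00045)^263 − 1) = £3,771,070.00 × 0.12560805… = £473,676.7521…
Total = £3,771,070.00 + £169,698.1500 + £473,676.7521… = £4,414,444.90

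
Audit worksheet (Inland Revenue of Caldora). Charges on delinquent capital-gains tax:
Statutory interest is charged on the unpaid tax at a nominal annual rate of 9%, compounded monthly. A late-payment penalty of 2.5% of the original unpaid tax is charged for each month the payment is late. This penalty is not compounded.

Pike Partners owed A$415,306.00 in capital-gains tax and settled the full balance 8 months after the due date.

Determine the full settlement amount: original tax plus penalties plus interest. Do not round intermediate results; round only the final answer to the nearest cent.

Late-payment penalty: 8 × 2.5% × A$415,306.00 = A$83,061.20
Interest (9%/yr ÷ 12 = 0.75%/month): A$415,306.00 × ((1 + 0.0075)^8 − 1) = A$25,582.3711…
Total = A$415,306.00 + A$83,061.2000 + A$25,582.3711… = A$523,949.57

A$523,949.57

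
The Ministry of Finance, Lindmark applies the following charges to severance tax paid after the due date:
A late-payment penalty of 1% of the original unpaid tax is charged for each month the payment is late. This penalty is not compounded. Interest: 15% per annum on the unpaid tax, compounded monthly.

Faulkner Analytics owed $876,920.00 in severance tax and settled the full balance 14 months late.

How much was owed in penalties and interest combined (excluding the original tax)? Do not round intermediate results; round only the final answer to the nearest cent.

Late-payment penalty = 1% × $876,920.00 × 14 mo = $122,768.80
Interest (15%/yr ÷ 12 = 1.25%/month): $876,920.00 × ((1 + 0.0125)^14 − 1) = $166,575.1181…
Penalties + interest = $122,768.8000 + $166,575.1181… = $289,343.92

$289,343.92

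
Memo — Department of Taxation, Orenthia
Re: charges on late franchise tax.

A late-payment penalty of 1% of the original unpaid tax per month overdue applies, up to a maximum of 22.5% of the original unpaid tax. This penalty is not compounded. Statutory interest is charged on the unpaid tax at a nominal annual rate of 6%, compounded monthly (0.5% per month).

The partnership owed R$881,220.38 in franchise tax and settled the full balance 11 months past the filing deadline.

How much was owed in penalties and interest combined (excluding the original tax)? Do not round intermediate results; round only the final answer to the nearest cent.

R$146,631.40

Penalty: 11 × 1% × R$881,220.38 = R$96,934.24… (below the 22.5% cap of R$198,274.59…)
Interest: R$881,220.38 × ((1 + 0.005)^11 − 1) = R$881,220.38 × 0.0563958… = R$49,697.1571…
Penalties + interest = R$96,934.2418 + R$49,697.1571… = R$146,631.40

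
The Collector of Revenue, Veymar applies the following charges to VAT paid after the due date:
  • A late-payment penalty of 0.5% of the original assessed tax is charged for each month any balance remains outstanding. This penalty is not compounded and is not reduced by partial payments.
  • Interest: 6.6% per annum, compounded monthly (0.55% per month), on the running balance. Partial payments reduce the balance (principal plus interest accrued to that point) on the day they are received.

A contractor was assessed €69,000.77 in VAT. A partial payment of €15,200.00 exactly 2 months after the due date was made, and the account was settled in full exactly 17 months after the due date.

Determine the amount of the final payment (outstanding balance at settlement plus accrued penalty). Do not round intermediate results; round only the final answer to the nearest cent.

Balance at month 2: €69,000.7700 × (1 + 0.0055)^2 = €69,761.8657…
After €15,200.00 payment: €69,761.8657… − €15,200.00 = €54,561.8657…
Balance at month 17: €54,561.8657… × (1 + 0.0055)^15 = €59,240.7211…
Penalty: 17 × 0.5% × €69,000.77 = €5,865.07…
Final settlement = outstanding balance + penalty = €59,240.7211… + €5,865.07… = €65,105.79

€65,105.79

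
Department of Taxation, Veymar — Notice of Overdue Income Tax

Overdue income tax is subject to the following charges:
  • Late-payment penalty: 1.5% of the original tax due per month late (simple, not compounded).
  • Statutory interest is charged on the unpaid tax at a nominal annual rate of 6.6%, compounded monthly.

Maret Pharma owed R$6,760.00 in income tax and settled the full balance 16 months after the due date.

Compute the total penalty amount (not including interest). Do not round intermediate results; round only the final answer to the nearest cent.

R$1,622.40

Late-payment penalty: 16 × 1.5% × R$6,760.00 = R$1,622.40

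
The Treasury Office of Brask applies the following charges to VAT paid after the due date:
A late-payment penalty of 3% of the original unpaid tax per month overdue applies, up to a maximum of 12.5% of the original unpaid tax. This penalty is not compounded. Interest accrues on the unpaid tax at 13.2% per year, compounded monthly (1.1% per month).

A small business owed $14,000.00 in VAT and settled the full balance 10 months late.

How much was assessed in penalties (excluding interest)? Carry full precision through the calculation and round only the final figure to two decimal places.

Penalty (uncapped): 10 × 3% × $14,000.00 = $4,200.00; cap = 12.5% × $14,000.00 = $1,750.00 → penalty = $1,750.00

$1,750.00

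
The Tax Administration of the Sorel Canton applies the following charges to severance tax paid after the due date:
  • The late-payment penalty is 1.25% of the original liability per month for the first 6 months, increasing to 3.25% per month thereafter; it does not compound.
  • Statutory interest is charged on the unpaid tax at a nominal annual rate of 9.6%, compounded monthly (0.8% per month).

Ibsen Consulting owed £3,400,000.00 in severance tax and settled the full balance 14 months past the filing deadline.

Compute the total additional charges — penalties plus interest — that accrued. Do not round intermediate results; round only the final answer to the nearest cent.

Penalty, months 1–6: 6 × 1.25% × £3,400,000.00 = £255,000.00
Penalty, months 7–14: 8 × 3.25% × £3,400,000.00 = £884,000.00
Interest: £3,400,000.00 × ((1 + 0.008)^14 − 1) = £3,400,000.00 × 0.1180145… = £401,249.4173…
Penalties + interest = £1,139,000.0000 + £401,249.4173… = £1,540,249.42

£1,540,249.42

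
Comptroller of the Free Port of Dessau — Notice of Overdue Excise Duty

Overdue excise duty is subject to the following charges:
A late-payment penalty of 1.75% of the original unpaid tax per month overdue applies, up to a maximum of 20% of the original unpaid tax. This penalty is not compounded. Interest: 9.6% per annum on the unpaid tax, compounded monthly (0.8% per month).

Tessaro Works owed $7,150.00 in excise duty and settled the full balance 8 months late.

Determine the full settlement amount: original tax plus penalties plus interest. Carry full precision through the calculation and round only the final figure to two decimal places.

Penalty: 8 × 1.75% × $7,150.00 = $1,001.00 (below the 20% cap of $1,430.00)
Interest: $7,150.00 × ((1 + 0.008)^8 − 1) = $7,150.00 × 0.0658210… = $470.6199…
Total = $7,150.00 + $1,001.0000 + $470.6199… = $8,621.62

$8,621.62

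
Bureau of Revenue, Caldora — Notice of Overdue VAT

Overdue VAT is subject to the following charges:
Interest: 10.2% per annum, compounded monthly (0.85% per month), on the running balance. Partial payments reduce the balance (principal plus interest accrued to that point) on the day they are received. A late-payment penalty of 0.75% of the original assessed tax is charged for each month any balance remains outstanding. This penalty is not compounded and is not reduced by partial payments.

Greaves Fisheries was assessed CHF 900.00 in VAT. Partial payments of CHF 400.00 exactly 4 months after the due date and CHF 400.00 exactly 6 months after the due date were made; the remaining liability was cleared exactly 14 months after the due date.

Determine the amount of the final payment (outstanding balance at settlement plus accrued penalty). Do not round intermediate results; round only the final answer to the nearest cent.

Balance at month 4: CHF 900.0000 × (1 + 0.0085)^4 = CHF 930.9924…
After CHF 400.00 payment: CHF 930.9924… − CHF 400.00 = CHF 530.9924…
Balance at month 6: CHF 530.9924… × (1 + 0.0085)^2 = CHF 540.0576…
After CHF 400.00 payment: CHF 540.0576… − CHF 400.00 = CHF 140.0576…
Balance at month 14: CHF 140.0576… × (1 + 0.0085)^8 = CHF 149.8697…
Penalty: 14 × 0.75% × CHF 900.00 = CHF 94.50
Final settlement = outstanding balance + penalty = CHF 149.8697… + CHF 94.50 = CHF 244.37

CHF 244.37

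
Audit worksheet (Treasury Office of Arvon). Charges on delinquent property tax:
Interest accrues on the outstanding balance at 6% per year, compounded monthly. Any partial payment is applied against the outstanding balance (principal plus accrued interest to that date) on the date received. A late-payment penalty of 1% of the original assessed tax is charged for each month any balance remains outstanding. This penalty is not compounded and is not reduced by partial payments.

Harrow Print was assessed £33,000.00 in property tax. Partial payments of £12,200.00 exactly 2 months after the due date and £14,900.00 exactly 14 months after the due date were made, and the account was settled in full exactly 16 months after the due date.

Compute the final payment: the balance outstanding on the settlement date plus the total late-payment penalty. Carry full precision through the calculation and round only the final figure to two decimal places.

£12,889.66

Monthly rate = 6% ÷ 12 = 0.5%
Balance at month 2: £33,000.0000 × (1 + 0.005)^2 = £33,330.8250
After £12,200.00 payment: £33,330.8250 − £12,200.00 = £21,130.8250
Balance at month 14: £21,130.8250 × (1 + 0.005)^12 = £22,434.1280…
After £14,900.00 payment: £22,434.1280… − £14,900.00 = £7,534.1280…
Balance at month 16: £7,534.1280… × (1 + 0.005)^2 = £7,609.6577…
Penalty: 16 × 1% × £33,000.00 = £5,280.00
Final settlement = outstanding balance + penalty = £7,609.6577… + £5,280.00 = £12,889.66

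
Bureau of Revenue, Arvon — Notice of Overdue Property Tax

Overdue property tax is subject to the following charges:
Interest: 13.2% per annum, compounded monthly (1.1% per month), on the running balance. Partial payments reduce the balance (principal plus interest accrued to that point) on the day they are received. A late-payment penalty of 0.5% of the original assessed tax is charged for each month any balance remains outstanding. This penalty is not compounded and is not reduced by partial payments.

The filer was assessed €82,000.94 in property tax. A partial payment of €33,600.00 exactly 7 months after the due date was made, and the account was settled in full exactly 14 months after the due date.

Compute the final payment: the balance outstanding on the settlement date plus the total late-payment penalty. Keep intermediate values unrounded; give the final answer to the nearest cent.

Balance at month 7: €82,000.9400 × (1 + 0.011)^7 = €88,527.2391…
After €33,600.00 payment: €88,527.2391… − €33,600.00 = €54,927.2391…
Balance at month 14: €54,927.2391… × (1 + 0.011)^7 = €59,298.7937…
Penalty: 14 × 0.5% × €82,000.94 = €5,740.07…
Final settlement = outstanding balance + penalty = €59,298.7937… + €5,740.07… = €65,038.86

€65,038.86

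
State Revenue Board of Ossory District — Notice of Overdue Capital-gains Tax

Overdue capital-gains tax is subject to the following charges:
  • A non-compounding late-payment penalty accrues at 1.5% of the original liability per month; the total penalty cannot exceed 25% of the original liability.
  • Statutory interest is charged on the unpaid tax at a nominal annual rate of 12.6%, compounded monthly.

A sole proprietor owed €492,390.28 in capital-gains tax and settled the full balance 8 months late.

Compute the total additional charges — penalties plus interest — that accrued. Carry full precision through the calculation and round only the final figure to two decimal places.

Penalty: 8 × 1.5% × €492,390.28 = €59,086.83… (below the 25% cap of €123,097.57)
Interest (12.6%/yr ÷ 12 = 1.05%/month): €492,390.28 × ((1 + 0.0105)^8 − 1) = €42,913.1350…
Penalties + interest = €59,086.8336 + €42,913.1350… = €101,999.97

€101,999.97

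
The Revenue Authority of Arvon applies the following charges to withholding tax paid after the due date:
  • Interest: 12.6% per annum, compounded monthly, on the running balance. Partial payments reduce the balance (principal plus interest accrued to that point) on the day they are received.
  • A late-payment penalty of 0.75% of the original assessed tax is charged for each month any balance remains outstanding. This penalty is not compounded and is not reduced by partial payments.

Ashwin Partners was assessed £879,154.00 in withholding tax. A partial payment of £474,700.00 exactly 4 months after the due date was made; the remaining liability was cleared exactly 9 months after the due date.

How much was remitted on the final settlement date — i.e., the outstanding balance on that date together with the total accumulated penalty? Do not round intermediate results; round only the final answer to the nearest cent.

£525,002.53

Monthly rate = 12.6% ÷ 12 = 1.05%
Balance at month 4: £879,154.0000 × (1 + 0.0105)^4 = £916,664.1100…
After £474,700.00 payment: £916,664.1100… − £474,700.00 = £441,964.1100…
Balance at month 9: £441,964.1100… × (1 + 0.0105)^5 = £465,659.6344…
Penalty: 9 × 0.75% × £879,154.00 = £59,342.90…
Final settlement = outstanding balance + penalty = £465,659.6344… + £59,342.90… = £525,002.53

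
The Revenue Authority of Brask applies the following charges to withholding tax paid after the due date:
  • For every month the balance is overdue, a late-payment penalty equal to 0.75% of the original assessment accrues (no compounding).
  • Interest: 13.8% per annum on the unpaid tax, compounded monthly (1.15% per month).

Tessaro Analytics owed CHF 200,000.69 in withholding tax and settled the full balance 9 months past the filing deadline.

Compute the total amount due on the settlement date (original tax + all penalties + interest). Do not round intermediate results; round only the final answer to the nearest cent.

CHF 235,179.01

Late-payment penalty: 9 × 0.75% × CHF 200,000.69 = CHF 13,500.05…
Interest: CHF 200,000.69 × ((1 + 0.0115)^9 − 1) = CHF 200,000.69 × 0.1083910… = CHF 21,678.2713…
Total = CHF 200,000.69 + CHF 13,500.0466… + CHF 21,678.2713… = CHF 235,179.01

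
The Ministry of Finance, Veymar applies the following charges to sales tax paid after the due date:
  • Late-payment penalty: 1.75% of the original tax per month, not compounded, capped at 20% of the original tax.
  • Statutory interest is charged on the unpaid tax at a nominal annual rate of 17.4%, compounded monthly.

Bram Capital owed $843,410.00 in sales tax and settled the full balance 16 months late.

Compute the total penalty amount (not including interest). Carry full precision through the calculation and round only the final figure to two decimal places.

Penalty (uncapped): 16 × 1.75% × $843,410.00 = $236,154.80; cap = 20% × $843,410.00 = $168,682.00 → penalty = $168,682.00

$168,682.00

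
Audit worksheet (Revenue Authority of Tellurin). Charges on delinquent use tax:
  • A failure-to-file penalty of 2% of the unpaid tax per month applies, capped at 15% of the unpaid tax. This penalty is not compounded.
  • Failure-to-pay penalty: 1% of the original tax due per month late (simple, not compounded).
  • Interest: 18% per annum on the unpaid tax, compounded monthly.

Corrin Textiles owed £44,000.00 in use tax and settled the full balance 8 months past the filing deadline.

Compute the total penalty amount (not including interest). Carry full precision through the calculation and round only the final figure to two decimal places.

Failure-to-file: 8 × 2% × £44,000.00 = £7,040.00, capped at 15% × £44,000.00 = £6,600.00
Failure-to-pay penalty = 1% × £44,000.00 × 8 mo = £3,520.00
Total penalty = £6,600.00 + £3,520.00 = £10,120.00

£10,120.00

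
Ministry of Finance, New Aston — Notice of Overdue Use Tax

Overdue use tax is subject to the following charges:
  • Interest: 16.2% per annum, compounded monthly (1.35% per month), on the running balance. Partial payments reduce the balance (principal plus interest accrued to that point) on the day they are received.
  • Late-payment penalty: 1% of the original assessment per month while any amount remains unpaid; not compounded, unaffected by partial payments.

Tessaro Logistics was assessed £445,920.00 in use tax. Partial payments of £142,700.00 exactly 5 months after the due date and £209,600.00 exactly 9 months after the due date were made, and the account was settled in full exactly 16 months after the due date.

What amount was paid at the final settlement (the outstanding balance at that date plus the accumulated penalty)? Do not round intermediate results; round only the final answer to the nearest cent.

£228,371.88

Balance at month 5: £445,920.0000 × (1 + 0.0135)^5 = £476,843.3348…
After £142,700.00 payment: £476,843.3348… − £142,700.00 = £334,143.3348…
Balance at month 9: £334,143.3348… × (1 + 0.0135)^4 = £352,555.7601…
After £209,600.00 payment: £352,555.7601… − £209,600.00 = £142,955.7601…
Balance at month 16: £142,955.7601… × (1 + 0.0135)^7 = £157,024.6848…
Penalty: 16 × 1% × £445,920.00 = £71,347.20
Final settlement = outstanding balance + penalty = £157,024.6848… + £71,347.20 = £228,371.88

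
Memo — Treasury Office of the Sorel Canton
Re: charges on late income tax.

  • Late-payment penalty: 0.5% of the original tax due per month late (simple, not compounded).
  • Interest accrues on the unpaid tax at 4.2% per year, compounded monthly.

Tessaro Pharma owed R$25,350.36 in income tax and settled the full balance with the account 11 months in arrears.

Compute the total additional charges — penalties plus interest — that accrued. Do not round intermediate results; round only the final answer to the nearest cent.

R$2,387.52

Late-payment penalty: 11 × 0.5% × R$25,350.36 = R$1,394.27…
Interest (4.2%/yr ÷ 12 = 0.35%/month): R$25,350.36 × ((1 + 0.0035)^11 − 1) = R$993.2493…
Penalties + interest = R$1,394.2698 + R$993.2493… = R$2,387.52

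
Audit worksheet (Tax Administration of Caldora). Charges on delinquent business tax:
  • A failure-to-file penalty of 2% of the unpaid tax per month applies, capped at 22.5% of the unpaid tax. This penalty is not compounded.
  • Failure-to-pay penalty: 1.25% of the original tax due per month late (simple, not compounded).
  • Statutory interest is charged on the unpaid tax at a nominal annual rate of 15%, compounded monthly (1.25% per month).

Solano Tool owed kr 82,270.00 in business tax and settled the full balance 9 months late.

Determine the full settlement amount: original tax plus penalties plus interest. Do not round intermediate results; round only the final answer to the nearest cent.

Failure-to-file: 9 × 2% × kr 82,270.00 = kr 14,808.60 (under the 22.5% cap)
Failure-to-pay penalty = 1.25% × kr 82,270.00 × 9 mo = kr 9,255.38…
Interest: kr 82,270.00 × ((1 + 0.0125)^9 − 1) = kr 82,270.00 × 0.1182922… = kr 9,731.8974…
Total = kr 82,270.00 + kr 24,063.9750 + kr 9,731.8974… = kr 116,065.87

kr 116,065.87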